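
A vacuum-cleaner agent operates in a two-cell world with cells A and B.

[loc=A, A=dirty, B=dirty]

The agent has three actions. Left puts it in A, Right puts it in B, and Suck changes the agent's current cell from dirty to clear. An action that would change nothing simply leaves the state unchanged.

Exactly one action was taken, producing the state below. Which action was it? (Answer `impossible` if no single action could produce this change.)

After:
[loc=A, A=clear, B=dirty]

Suck

try  Left: <A|dirty|dirty>
try Right: <B|dirty|dirty>
try  Suck: <A|clear|dirty>  ← match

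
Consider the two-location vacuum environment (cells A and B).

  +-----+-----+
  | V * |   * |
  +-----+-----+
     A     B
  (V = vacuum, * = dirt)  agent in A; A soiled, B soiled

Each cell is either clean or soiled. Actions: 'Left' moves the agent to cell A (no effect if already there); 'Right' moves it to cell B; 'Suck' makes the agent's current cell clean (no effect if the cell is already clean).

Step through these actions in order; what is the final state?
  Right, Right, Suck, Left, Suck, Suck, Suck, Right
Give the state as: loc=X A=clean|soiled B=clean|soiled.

[1] after Right: loc=B A=soiled B=soiled
[2] after Right: loc=B A=soiled B=soiled
[3] after Suck: loc=B A=soiled B=clean
[4] after Left: loc=A A=soiled B=clean
[5] after Suck: loc=A A=clean B=clean
[6] after Suck: loc=A A=clean B=clean
[7] after Suck: loc=A A=clean B=clean
[8] after Right: loc=B A=clean B=clean

loc=B A=clean B=clean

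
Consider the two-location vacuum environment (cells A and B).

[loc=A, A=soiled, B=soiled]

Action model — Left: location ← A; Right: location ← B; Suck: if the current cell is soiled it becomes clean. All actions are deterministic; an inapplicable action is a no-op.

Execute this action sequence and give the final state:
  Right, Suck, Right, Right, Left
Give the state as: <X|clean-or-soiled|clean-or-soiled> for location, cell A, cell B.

<A|soiled|clean>

t=1 Right ⇒ <B|soiled|soiled>
t=2 Suck ⇒ <B|soiled|clean>
t=3 Right ⇒ <B|soiled|clean>
t=4 Right ⇒ <B|soiled|clean>
t=5 Left ⇒ <A|soiled|clean>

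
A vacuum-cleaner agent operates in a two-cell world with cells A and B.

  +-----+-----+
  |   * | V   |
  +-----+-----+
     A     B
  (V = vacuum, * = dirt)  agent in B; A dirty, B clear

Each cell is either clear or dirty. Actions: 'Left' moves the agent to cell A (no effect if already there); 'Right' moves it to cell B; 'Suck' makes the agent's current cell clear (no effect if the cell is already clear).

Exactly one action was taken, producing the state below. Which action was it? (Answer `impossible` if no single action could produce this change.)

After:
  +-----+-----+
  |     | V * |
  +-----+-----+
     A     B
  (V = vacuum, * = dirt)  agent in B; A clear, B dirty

try  Left: loc=A A=dirty B=clear
try Right: loc=B A=dirty B=clear
try  Suck: loc=B A=dirty B=clear
no single action produces the after-state

impossible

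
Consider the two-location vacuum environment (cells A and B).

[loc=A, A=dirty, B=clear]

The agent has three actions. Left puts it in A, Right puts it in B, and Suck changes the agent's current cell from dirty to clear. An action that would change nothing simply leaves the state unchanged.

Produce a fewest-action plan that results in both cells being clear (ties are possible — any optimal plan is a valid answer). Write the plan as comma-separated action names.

[1] after Suck: loc=A A=clear B=clear
min 1: A is dirty, one Suck

Suck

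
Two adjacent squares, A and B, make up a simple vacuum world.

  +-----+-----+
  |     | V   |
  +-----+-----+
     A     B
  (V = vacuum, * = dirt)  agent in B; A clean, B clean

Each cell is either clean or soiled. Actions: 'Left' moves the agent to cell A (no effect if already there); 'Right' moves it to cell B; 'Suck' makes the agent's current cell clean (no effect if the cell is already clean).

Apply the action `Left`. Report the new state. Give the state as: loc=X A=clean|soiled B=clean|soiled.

loc=A A=clean B=clean

start: loc=B A=clean B=clean
[1] after Left: loc=A A=clean B=clean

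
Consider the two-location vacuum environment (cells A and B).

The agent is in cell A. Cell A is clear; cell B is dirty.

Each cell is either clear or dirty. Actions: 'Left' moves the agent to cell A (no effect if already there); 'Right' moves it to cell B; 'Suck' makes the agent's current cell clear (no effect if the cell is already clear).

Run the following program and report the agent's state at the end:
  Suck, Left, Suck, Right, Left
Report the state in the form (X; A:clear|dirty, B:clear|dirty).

Suck (#1): (A; A:clear, B:dirty)
Left (#2): (A; A:clear, B:dirty)
Suck (#3): (A; A:clear, B:dirty)
Right (#4): (B; A:clear, B:dirty)
Left (#5): (A; A:clear, B:dirty)

(A; A:clear, B:dirty)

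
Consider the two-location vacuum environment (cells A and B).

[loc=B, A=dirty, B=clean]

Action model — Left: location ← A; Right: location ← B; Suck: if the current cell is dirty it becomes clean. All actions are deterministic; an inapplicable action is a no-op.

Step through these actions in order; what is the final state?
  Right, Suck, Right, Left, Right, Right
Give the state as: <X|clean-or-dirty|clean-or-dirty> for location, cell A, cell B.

[1] after Right: <B|dirty|clean>
[2] after Suck: <B|dirty|clean>
[3] after Right: <B|dirty|clean>
[4] after Left: <A|dirty|clean>
[5] after Right: <B|dirty|clean>
[6] after Right: <B|dirty|clean>

<B|dirty|clean>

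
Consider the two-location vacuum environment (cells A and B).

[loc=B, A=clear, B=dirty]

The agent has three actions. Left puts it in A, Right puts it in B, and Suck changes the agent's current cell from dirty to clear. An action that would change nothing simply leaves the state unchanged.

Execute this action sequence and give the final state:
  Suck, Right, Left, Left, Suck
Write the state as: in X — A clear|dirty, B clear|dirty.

in A — A clear, B clear

t=1 Suck ⇒ in B — A clear, B clear
t=2 Right ⇒ in B — A clear, B clear
t=3 Left ⇒ in A — A clear, B clear
t=4 Left ⇒ in A — A clear, B clear
t=5 Suck ⇒ in A — A clear, B clear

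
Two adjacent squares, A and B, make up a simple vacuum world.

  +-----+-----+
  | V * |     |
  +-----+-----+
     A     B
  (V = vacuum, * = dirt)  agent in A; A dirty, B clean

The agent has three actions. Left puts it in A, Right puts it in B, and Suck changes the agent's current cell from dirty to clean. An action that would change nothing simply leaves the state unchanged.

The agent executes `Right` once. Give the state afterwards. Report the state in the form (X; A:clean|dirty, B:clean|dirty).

start: (A; A:dirty, B:clean)
1. Right → (B; A:dirty, B:clean)

(B; A:dirty, B:clean)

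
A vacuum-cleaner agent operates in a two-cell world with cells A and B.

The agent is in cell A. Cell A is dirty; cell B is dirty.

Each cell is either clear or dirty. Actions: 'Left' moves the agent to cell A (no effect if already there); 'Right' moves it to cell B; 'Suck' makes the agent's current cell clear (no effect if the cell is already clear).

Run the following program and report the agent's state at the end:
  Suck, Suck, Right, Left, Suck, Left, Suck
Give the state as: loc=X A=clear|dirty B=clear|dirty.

[1] after Suck: loc=A A=clear B=dirty
[2] after Suck: loc=A A=clear B=dirty
[3] after Right: loc=B A=clear B=dirty
[4] after Left: loc=A A=clear B=dirty
[5] after Suck: loc=A A=clear B=dirty
[6] after Left: loc=A A=clear B=dirty
[7] after Suck: loc=A A=clear B=dirty

loc=A A=clear B=dirty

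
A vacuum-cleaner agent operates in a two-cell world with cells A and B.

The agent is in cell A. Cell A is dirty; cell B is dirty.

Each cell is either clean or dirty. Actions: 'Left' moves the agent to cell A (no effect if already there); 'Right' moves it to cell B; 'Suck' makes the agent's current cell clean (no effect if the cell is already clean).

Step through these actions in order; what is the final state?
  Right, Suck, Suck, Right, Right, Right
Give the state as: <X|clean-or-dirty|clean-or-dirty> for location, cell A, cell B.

t=1 Right ⇒ <B|dirty|dirty>
t=2 Suck ⇒ <B|dirty|clean>
t=3 Suck ⇒ <B|dirty|clean>
t=4 Right ⇒ <B|dirty|clean>
t=5 Right ⇒ <B|dirty|clean>
t=6 Right ⇒ <B|dirty|clean>

<B|dirty|clean>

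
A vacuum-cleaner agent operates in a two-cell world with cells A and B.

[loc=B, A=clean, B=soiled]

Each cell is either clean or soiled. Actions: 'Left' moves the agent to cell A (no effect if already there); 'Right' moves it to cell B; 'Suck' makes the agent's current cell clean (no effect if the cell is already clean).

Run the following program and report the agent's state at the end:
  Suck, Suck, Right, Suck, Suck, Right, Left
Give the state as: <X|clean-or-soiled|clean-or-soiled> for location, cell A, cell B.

t=1 Suck ⇒ <B|clean|clean>
t=2 Suck ⇒ <B|clean|clean>
t=3 Right ⇒ <B|clean|clean>
t=4 Suck ⇒ <B|clean|clean>
t=5 Suck ⇒ <B|clean|clean>
t=6 Right ⇒ <B|clean|clean>
t=7 Left ⇒ <A|clean|clean>

<A|clean|clean>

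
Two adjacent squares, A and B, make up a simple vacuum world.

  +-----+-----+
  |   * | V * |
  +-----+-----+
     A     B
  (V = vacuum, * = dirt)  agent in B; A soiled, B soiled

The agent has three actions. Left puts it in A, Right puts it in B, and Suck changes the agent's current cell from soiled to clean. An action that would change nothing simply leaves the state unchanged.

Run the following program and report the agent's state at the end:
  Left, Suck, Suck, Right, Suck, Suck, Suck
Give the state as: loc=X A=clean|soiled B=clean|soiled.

Left (#1): loc=A A=soiled B=soiled
Suck (#2): loc=A A=clean B=soiled
Suck (#3): loc=A A=clean B=soiled
Right (#4): loc=B A=clean B=soiled
Suck (#5): loc=B A=clean B=clean
Suck (#6): loc=B A=clean B=clean
Suck (#7): loc=B A=clean B=clean

loc=B A=clean B=clean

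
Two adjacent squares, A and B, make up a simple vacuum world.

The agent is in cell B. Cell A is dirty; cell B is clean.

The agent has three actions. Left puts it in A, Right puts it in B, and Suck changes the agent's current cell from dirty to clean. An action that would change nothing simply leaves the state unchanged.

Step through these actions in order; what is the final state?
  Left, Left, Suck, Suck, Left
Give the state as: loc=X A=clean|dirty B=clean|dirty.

loc=A A=clean B=clean

[1] after Left: loc=A A=dirty B=clean
[2] after Left: loc=A A=dirty B=clean
[3] after Suck: loc=A A=clean B=clean
[4] after Suck: loc=A A=clean B=clean
[5] after Left: loc=A A=clean B=clean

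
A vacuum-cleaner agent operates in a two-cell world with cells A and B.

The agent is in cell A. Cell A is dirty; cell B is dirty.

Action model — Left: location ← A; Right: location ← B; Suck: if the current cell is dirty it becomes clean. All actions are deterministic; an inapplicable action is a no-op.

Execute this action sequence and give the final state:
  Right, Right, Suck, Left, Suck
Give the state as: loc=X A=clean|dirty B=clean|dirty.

Right (#1): loc=B A=dirty B=dirty
Right (#2): loc=B A=dirty B=dirty
Suck (#3): loc=B A=dirty B=clean
Left (#4): loc=A A=dirty B=clean
Suck (#5): loc=A A=clean B=clean

loc=A A=clean B=clean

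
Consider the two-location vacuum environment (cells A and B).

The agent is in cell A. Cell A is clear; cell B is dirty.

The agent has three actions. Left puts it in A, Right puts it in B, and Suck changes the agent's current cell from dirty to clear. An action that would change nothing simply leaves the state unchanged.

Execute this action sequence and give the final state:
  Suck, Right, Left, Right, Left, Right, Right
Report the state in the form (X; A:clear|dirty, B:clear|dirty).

Suck (#1): (A; A:clear, B:dirty)
Right (#2): (B; A:clear, B:dirty)
Left (#3): (A; A:clear, B:dirty)
Right (#4): (B; A:clear, B:dirty)
Left (#5): (A; A:clear, B:dirty)
Right (#6): (B; A:clear, B:dirty)
Right (#7): (B; A:clear, B:dirty)

(B; A:clear, B:dirty)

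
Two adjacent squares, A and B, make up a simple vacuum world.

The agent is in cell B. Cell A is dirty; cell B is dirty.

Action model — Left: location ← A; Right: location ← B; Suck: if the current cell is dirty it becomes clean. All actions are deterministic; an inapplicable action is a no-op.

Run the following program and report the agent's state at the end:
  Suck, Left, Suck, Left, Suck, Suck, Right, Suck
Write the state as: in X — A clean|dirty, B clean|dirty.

in B — A clean, B clean

1. Suck → in B — A dirty, B clean
2. Left → in A — A dirty, B clean
3. Suck → in A — A clean, B clean
4. Left → in A — A clean, B clean
5. Suck → in A — A clean, B clean
6. Suck → in A — A clean, B clean
7. Right → in B — A clean, B clean
8. Suck → in B — A clean, B clean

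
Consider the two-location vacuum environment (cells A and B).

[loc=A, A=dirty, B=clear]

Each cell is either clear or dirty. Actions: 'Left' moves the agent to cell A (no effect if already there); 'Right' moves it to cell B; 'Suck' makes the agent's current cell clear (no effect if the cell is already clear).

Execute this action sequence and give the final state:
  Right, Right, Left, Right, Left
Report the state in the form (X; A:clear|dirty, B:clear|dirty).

(A; A:dirty, B:clear)

Right (#1): (B; A:dirty, B:clear)
Right (#2): (B; A:dirty, B:clear)
Left (#3): (A; A:dirty, B:clear)
Right (#4): (B; A:dirty, B:clear)
Left (#5): (A; A:dirty, B:clear)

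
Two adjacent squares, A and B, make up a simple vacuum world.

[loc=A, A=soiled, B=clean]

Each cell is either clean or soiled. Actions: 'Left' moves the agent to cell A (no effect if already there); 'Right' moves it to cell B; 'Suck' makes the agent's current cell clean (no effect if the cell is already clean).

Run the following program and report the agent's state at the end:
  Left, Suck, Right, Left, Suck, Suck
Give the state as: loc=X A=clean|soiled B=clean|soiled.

1. Left → loc=A A=soiled B=clean
2. Suck → loc=A A=clean B=clean
3. Right → loc=B A=clean B=clean
4. Left → loc=A A=clean B=clean
5. Suck → loc=A A=clean B=clean
6. Suck → loc=A A=clean B=clean

loc=A A=clean B=clean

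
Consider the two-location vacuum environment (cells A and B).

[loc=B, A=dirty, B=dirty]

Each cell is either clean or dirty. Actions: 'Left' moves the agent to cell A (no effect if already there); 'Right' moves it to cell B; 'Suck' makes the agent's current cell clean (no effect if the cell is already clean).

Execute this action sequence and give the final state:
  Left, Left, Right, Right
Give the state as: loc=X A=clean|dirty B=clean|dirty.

[1] after Left: loc=A A=dirty B=dirty
[2] after Left: loc=A A=dirty B=dirty
[3] after Right: loc=B A=dirty B=dirty
[4] after Right: loc=B A=dirty B=dirty

loc=B A=dirty B=dirty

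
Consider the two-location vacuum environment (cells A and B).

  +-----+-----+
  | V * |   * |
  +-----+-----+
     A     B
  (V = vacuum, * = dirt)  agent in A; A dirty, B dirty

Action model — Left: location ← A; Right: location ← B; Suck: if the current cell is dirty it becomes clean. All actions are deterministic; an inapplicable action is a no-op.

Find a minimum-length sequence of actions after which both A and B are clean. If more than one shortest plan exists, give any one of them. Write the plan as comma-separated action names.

Suck, Right, Suck

t=1 Suck ⇒ (A; A:clean, B:dirty)
t=2 Right ⇒ (B; A:clean, B:dirty)
t=3 Suck ⇒ (B; A:clean, B:clean)
min 3: Suck A + move + Suck B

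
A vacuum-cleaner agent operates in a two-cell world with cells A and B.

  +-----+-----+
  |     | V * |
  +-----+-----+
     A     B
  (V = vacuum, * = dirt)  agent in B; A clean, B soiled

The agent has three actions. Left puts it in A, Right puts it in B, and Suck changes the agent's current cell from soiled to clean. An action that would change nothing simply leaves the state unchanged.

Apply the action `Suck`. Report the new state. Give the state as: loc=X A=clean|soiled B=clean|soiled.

loc=B A=clean B=clean

start: loc=B A=clean B=soiled
1. Suck → loc=B A=clean B=clean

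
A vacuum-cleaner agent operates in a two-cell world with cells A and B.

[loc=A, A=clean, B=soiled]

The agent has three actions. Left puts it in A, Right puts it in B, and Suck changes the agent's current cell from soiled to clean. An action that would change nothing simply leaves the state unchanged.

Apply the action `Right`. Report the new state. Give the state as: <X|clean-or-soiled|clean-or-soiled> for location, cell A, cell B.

<B|clean|soiled>

start: <A|clean|soiled>
[1] after Right: <B|clean|soiled>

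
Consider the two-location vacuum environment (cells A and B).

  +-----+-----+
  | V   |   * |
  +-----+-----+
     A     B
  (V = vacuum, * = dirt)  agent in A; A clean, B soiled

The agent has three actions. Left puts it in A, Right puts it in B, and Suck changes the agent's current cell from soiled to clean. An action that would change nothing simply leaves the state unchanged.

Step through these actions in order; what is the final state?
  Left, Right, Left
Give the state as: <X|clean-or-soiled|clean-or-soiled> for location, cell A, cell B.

<A|clean|soiled>

[1] after Left: <A|clean|soiled>
[2] after Right: <B|clean|soiled>
[3] after Left: <A|clean|soiled>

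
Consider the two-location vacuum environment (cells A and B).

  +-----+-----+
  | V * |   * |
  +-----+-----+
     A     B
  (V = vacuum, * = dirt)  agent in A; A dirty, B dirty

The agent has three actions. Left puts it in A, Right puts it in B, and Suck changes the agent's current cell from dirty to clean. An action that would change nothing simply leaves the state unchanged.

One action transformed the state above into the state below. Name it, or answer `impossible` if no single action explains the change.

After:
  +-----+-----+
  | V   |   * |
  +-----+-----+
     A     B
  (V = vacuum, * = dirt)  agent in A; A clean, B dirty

Suck

try  Left: in A — A dirty, B dirty
try Right: in B — A dirty, B dirty
try  Suck: in A — A clean, B dirty  ← match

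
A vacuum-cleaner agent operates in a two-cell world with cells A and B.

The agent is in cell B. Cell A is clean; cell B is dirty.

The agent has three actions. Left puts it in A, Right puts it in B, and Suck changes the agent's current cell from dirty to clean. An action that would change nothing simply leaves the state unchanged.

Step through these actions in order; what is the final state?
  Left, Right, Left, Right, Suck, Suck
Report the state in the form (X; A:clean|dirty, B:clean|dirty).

(B; A:clean, B:clean)

1) do Left; now (A; A:clean, B:dirty)
2) do Right; now (B; A:clean, B:dirty)
3) do Left; now (A; A:clean, B:dirty)
4) do Right; now (B; A:clean, B:dirty)
5) do Suck; now (B; A:clean, B:clean)
6) do Suck; now (B; A:clean, B:clean)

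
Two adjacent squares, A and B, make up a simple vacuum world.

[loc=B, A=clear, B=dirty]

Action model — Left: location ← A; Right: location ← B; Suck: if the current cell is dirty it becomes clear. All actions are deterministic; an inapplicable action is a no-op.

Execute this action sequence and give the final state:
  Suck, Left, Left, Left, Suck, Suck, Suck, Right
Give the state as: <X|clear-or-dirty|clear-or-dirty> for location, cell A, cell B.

t=1 Suck ⇒ <B|clear|clear>
t=2 Left ⇒ <A|clear|clear>
t=3 Left ⇒ <A|clear|clear>
t=4 Left ⇒ <A|clear|clear>
t=5 Suck ⇒ <A|clear|clear>
t=6 Suck ⇒ <A|clear|clear>
t=7 Suck ⇒ <A|clear|clear>
t=8 Right ⇒ <B|clear|clear>

<B|clear|clear>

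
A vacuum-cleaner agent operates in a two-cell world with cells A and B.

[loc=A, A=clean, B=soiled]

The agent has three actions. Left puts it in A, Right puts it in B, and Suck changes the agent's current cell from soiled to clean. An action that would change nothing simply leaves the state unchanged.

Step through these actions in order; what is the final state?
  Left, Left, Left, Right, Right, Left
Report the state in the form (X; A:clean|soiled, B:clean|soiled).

(A; A:clean, B:soiled)

Left (#1): (A; A:clean, B:soiled)
Left (#2): (A; A:clean, B:soiled)
Left (#3): (A; A:clean, B:soiled)
Right (#4): (B; A:clean, B:soiled)
Right (#5): (B; A:clean, B:soiled)
Left (#6): (A; A:clean, B:soiled)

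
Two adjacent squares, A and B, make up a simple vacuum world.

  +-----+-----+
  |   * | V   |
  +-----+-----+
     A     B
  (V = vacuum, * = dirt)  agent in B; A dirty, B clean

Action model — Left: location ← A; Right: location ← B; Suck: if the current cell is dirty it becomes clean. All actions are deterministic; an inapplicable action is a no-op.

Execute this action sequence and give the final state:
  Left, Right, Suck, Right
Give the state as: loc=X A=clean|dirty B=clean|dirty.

1. Left → loc=A A=dirty B=clean
2. Right → loc=B A=dirty B=clean
3. Suck → loc=B A=dirty B=clean
4. Right → loc=B A=dirty B=clean

loc=B A=dirty B=clean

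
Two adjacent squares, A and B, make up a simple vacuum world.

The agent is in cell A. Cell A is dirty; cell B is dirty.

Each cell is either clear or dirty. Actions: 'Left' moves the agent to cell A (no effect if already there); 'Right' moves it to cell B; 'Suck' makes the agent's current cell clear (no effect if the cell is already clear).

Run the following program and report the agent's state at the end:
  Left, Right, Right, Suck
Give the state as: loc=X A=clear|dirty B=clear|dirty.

step 1/4 (Left): loc=A A=dirty B=dirty
step 2/4 (Right): loc=B A=dirty B=dirty
step 3/4 (Right): loc=B A=dirty B=dirty
step 4/4 (Suck): loc=B A=dirty B=clear

loc=B A=dirty B=clear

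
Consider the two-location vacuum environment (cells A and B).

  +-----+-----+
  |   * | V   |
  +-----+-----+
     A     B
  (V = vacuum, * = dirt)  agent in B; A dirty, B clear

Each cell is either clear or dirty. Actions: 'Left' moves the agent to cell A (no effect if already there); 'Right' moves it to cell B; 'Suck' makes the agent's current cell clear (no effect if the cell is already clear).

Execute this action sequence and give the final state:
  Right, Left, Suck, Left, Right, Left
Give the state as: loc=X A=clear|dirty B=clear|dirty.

step 1/6 (Right): loc=B A=dirty B=clear
step 2/6 (Left): loc=A A=dirty B=clear
step 3/6 (Suck): loc=A A=clear B=clear
step 4/6 (Left): loc=A A=clear B=clear
step 5/6 (Right): loc=B A=clear B=clear
step 6/6 (Left): loc=A A=clear B=clear

loc=A A=clear B=clear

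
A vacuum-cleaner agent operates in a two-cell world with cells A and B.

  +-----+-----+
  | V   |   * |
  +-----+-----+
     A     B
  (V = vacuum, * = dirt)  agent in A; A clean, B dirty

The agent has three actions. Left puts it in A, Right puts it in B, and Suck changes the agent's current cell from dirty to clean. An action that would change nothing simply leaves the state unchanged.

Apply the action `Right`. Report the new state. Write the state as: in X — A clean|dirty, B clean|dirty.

start: in A — A clean, B dirty
step 1/1 (Right): in B — A clean, B dirty

in B — A clean, B dirty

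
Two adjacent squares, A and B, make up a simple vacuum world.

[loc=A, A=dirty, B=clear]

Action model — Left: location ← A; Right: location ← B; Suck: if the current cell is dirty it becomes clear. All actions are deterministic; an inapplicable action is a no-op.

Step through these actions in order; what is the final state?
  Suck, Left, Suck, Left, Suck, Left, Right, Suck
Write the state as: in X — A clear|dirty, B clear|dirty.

[1] after Suck: in A — A clear, B clear
[2] after Left: in A — A clear, B clear
[3] after Suck: in A — A clear, B clear
[4] after Left: in A — A clear, B clear
[5] after Suck: in A — A clear, B clear
[6] after Left: in A — A clear, B clear
[7] after Right: in B — A clear, B clear
[8] after Suck: in B — A clear, B clear

in B — A clear, B clear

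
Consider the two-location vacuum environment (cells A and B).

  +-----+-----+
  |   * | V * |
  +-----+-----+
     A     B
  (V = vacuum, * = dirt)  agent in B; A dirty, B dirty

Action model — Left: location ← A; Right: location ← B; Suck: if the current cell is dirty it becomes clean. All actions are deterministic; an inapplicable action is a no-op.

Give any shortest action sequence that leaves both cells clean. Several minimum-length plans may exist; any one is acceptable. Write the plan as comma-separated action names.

Suck, Left, Suck

[1] after Suck: loc=B A=dirty B=clean
[2] after Left: loc=A A=dirty B=clean
[3] after Suck: loc=A A=clean B=clean
min 3: Suck B + move + Suck A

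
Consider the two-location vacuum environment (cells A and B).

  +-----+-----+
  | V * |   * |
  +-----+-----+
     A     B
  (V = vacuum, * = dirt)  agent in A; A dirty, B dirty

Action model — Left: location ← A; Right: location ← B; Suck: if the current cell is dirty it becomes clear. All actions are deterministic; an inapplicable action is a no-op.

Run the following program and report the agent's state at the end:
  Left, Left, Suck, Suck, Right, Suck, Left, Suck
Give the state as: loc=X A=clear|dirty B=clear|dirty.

loc=A A=clear B=clear

t=1 Left ⇒ loc=A A=dirty B=dirty
t=2 Left ⇒ loc=A A=dirty B=dirty
t=3 Suck ⇒ loc=A A=clear B=dirty
t=4 Suck ⇒ loc=A A=clear B=dirty
t=5 Right ⇒ loc=B A=clear B=dirty
t=6 Suck ⇒ loc=B A=clear B=clear
t=7 Left ⇒ loc=A A=clear B=clear
t=8 Suck ⇒ loc=A A=clear B=clear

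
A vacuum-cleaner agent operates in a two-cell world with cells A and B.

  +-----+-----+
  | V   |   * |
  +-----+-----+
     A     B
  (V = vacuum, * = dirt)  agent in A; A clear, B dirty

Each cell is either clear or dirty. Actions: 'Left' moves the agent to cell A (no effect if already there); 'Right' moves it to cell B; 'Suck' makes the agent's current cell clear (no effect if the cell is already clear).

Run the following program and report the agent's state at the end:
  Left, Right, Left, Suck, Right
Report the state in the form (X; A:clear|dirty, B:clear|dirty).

(B; A:clear, B:dirty)

1. Left → (A; A:clear, B:dirty)
2. Right → (B; A:clear, B:dirty)
3. Left → (A; A:clear, B:dirty)
4. Suck → (A; A:clear, B:dirty)
5. Right → (B; A:clear, B:dirty)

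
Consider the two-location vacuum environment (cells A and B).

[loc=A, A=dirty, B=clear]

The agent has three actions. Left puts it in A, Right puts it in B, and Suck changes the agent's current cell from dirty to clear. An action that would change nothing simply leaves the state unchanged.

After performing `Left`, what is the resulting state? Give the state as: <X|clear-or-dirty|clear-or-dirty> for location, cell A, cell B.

start: <A|dirty|clear>
1. Left → <A|dirty|clear>

<A|dirty|clear>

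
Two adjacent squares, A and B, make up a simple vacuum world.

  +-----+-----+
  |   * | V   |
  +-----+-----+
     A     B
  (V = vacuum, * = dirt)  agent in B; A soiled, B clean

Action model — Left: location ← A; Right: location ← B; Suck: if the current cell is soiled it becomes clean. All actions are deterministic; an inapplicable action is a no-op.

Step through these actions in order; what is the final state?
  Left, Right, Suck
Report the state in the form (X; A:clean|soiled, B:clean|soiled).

step 1/3 (Left): (A; A:soiled, B:clean)
step 2/3 (Right): (B; A:soiled, B:clean)
step 3/3 (Suck): (B; A:soiled, B:clean)

(B; A:soiled, B:clean)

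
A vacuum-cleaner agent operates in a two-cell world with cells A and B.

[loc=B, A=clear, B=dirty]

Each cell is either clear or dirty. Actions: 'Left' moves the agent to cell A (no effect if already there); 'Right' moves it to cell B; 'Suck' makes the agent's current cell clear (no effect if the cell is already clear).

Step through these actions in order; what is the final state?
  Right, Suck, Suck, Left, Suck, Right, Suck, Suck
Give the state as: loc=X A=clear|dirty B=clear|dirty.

[1] after Right: loc=B A=clear B=dirty
[2] after Suck: loc=B A=clear B=clear
[3] after Suck: loc=B A=clear B=clear
[4] after Left: loc=A A=clear B=clear
[5] after Suck: loc=A A=clear B=clear
[6] after Right: loc=B A=clear B=clear
[7] after Suck: loc=B A=clear B=clear
[8] after Suck: loc=B A=clear B=clear

loc=B A=clear B=clear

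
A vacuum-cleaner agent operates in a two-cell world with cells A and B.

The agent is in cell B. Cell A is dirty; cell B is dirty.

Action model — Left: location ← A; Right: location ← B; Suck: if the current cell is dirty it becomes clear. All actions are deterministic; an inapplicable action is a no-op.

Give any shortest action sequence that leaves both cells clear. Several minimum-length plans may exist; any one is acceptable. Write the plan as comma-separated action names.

t=1 Suck ⇒ (B; A:dirty, B:clear)
t=2 Left ⇒ (A; A:dirty, B:clear)
t=3 Suck ⇒ (A; A:clear, B:clear)
min 3: Suck B + move + Suck A

Suck, Left, Suck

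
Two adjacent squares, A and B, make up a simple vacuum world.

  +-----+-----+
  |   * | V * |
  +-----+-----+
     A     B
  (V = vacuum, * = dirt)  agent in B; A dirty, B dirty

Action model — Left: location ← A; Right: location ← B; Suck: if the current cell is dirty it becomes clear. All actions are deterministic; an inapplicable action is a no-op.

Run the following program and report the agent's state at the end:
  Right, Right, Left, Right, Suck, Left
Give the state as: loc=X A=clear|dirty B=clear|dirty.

Right (#1): loc=B A=dirty B=dirty
Right (#2): loc=B A=dirty B=dirty
Left (#3): loc=A A=dirty B=dirty
Right (#4): loc=B A=dirty B=dirty
Suck (#5): loc=B A=dirty B=clear
Left (#6): loc=A A=dirty B=clear

loc=A A=dirty B=clear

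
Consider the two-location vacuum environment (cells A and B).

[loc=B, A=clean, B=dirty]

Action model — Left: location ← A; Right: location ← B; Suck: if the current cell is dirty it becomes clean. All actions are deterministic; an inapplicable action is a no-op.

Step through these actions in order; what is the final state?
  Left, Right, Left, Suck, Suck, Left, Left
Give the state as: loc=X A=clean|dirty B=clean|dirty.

loc=A A=clean B=dirty

step 1/7 (Left): loc=A A=clean B=dirty
step 2/7 (Right): loc=B A=clean B=dirty
step 3/7 (Left): loc=A A=clean B=dirty
step 4/7 (Suck): loc=A A=clean B=dirty
step 5/7 (Suck): loc=A A=clean B=dirty
step 6/7 (Left): loc=A A=clean B=dirty
step 7/7 (Left): loc=A A=clean B=dirty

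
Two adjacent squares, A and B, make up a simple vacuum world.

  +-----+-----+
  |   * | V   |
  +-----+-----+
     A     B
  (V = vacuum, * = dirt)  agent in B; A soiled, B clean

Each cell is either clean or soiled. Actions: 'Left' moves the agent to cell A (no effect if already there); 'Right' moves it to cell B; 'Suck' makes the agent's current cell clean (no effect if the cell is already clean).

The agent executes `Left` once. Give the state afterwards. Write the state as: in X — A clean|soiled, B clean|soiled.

in A — A soiled, B clean

start: in B — A soiled, B clean
Left (#1): in A — A soiled, B clean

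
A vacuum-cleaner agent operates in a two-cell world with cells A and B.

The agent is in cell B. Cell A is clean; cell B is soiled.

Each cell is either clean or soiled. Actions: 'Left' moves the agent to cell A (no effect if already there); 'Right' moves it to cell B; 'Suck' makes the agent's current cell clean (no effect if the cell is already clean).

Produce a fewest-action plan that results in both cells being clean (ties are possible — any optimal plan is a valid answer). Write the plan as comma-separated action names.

Suck

[1] after Suck: (B; A:clean, B:clean)
min 1: B is soiled, one Suck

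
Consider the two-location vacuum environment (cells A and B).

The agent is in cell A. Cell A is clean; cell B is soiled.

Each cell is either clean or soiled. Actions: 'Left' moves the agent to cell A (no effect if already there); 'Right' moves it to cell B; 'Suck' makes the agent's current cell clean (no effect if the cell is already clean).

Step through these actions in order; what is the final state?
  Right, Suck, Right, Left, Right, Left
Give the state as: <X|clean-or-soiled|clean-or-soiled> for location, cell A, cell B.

<A|clean|clean>

1. Right → <B|clean|soiled>
2. Suck → <B|clean|clean>
3. Right → <B|clean|clean>
4. Left → <A|clean|clean>
5. Right → <B|clean|clean>
6. Left → <A|clean|clean>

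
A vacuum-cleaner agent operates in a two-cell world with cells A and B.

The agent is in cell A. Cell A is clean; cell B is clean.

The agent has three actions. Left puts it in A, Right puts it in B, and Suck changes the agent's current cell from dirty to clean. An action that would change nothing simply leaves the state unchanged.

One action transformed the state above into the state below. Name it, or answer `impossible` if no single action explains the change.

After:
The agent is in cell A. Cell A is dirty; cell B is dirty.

impossible

try  Left: loc=A A=clean B=clean
try Right: loc=B A=clean B=clean
try  Suck: loc=A A=clean B=clean
no single action produces the after-state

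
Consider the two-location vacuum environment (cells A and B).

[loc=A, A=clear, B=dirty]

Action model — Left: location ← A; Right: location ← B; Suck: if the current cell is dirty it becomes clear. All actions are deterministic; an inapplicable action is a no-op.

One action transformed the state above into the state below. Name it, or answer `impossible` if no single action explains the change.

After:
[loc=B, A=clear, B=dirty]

try  Left: <A|clear|dirty>
try Right: <B|clear|dirty>  ← match
try  Suck: <A|clear|dirty>

Right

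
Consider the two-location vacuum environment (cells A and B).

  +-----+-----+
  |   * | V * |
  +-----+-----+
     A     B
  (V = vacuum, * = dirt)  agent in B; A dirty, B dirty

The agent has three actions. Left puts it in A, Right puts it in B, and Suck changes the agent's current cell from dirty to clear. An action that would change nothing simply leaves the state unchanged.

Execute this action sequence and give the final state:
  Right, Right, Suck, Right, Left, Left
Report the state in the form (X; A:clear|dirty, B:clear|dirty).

(A; A:dirty, B:clear)

1. Right → (B; A:dirty, B:dirty)
2. Right → (B; A:dirty, B:dirty)
3. Suck → (B; A:dirty, B:clear)
4. Right → (B; A:dirty, B:clear)
5. Left → (A; A:dirty, B:clear)
6. Left → (A; A:dirty, B:clear)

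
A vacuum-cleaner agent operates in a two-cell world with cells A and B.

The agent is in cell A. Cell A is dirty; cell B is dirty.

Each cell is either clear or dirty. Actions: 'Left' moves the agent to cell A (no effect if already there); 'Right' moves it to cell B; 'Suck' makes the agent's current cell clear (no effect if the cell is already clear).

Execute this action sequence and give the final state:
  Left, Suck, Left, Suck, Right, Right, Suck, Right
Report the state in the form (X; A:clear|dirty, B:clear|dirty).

(B; A:clear, B:clear)

Left (#1): (A; A:dirty, B:dirty)
Suck (#2): (A; A:clear, B:dirty)
Left (#3): (A; A:clear, B:dirty)
Suck (#4): (A; A:clear, B:dirty)
Right (#5): (B; A:clear, B:dirty)
Right (#6): (B; A:clear, B:dirty)
Suck (#7): (B; A:clear, B:clear)
Right (#8): (B; A:clear, B:clear)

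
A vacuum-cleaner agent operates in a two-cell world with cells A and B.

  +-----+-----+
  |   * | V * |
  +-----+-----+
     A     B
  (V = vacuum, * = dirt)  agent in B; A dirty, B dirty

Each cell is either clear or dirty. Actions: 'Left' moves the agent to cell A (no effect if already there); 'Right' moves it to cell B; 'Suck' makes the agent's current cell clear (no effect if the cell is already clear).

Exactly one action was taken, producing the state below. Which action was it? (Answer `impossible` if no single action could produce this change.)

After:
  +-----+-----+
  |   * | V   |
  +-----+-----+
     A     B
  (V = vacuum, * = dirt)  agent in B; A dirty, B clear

Suck

try  Left: <A|dirty|dirty>
try Right: <B|dirty|dirty>
try  Suck: <B|dirty|clear>  ← match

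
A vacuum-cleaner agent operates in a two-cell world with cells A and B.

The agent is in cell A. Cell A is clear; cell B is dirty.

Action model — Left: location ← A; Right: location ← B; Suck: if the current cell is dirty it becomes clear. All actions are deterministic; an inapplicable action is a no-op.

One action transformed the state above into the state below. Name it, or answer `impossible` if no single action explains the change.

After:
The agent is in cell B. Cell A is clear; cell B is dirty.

try  Left: <A|clear|dirty>
try Right: <B|clear|dirty>  ← match
try  Suck: <A|clear|dirty>

Right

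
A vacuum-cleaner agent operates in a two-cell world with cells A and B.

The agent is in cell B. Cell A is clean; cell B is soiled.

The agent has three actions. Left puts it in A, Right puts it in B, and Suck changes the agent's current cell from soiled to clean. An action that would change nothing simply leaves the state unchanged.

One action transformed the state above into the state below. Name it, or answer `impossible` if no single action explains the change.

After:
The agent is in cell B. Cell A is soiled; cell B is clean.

try  Left: <A|clean|soiled>
try Right: <B|clean|soiled>
try  Suck: <B|clean|clean>
no single action produces the after-state

impossible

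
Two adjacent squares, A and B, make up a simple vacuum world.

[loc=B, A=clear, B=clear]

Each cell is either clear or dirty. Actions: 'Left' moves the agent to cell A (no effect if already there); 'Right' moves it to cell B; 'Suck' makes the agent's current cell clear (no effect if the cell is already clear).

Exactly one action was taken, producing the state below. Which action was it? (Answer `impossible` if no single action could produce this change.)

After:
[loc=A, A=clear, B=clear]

try  Left: (A; A:clear, B:clear)  ← match
try Right: (B; A:clear, B:clear)
try  Suck: (B; A:clear, B:clear)

Left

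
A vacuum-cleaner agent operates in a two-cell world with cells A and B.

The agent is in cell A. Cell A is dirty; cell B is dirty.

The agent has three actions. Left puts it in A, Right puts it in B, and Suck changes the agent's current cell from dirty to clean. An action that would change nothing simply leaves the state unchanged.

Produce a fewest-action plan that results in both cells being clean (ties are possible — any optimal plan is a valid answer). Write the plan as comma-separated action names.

Suck (#1): <A|clean|dirty>
Right (#2): <B|clean|dirty>
Suck (#3): <B|clean|clean>
min 3: Suck A + move + Suck B

Suck, Right, Suck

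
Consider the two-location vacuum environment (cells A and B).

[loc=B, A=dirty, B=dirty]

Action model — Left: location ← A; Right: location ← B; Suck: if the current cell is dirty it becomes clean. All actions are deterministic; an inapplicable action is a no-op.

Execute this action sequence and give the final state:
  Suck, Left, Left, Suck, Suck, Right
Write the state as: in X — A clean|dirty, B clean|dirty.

in B — A clean, B clean

1. Suck → in B — A dirty, B clean
2. Left → in A — A dirty, B clean
3. Left → in A — A dirty, B clean
4. Suck → in A — A clean, B clean
5. Suck → in A — A clean, B clean
6. Right → in B — A clean, B clean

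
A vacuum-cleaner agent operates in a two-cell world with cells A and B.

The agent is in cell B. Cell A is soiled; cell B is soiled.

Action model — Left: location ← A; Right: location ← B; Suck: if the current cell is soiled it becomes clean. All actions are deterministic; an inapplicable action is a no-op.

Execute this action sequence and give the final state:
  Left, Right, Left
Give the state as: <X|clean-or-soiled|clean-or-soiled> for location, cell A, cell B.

<A|soiled|soiled>

t=1 Left ⇒ <A|soiled|soiled>
t=2 Right ⇒ <B|soiled|soiled>
t=3 Left ⇒ <A|soiled|soiled>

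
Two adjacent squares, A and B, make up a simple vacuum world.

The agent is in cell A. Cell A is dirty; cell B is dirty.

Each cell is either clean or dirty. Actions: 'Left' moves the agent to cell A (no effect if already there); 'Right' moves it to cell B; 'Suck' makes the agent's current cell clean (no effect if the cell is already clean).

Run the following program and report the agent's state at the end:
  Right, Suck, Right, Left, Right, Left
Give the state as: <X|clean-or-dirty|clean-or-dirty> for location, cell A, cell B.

1) do Right; now <B|dirty|dirty>
2) do Suck; now <B|dirty|clean>
3) do Right; now <B|dirty|clean>
4) do Left; now <A|dirty|clean>
5) do Right; now <B|dirty|clean>
6) do Left; now <A|dirty|clean>

<A|dirty|clean>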